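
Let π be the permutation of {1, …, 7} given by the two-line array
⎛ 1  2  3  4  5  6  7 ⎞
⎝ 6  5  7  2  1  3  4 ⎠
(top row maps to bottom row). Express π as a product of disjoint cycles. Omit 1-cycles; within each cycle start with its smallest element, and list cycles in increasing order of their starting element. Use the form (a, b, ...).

(1, 6, 3, 7, 4, 2, 5)

Start at 1 and follow images: 1 → 6 → 3 → 7 → 4 → 2 → 5 → 1, giving the cycle (1, 6, 3, 7, 4, 2, 5).
Continuing from each remaining unvisited element yields (1, 6, 3, 7, 4, 2, 5).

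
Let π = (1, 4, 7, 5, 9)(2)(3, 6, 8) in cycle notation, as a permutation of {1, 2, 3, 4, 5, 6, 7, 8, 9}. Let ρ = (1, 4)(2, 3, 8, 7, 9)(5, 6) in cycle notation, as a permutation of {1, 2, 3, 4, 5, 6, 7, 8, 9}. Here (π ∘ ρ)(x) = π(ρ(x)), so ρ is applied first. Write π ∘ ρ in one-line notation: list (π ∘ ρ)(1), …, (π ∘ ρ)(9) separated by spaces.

7 6 3 4 8 9 1 5 2

(π ∘ ρ)(x) = π(ρ(x)). Computing each image: π(ρ(1)) = π(4) = 7, π(ρ(2)) = π(3) = 6, π(ρ(3)) = π(8) = 3, π(ρ(4)) = π(1) = 4, π(ρ(5)) = π(6) = 8, π(ρ(6)) = π(5) = 9, π(ρ(7)) = π(9) = 1, π(ρ(8)) = π(7) = 5, π(ρ(9)) = π(2) = 2.
Hence π ∘ ρ = [7 6 3 4 8 9 1 5 2].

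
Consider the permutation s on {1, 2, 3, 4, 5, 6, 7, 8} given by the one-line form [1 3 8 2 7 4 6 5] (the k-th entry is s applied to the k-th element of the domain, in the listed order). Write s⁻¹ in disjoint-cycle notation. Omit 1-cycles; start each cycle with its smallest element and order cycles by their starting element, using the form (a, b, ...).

(2, 4, 6, 7, 5, 8, 3)

The cycle decomposition of s is (2, 3, 8, 5, 7, 6, 4).
Reversing each cycle (and rotating so the smallest element leads) gives s⁻¹ = (2, 4, 6, 7, 5, 8, 3).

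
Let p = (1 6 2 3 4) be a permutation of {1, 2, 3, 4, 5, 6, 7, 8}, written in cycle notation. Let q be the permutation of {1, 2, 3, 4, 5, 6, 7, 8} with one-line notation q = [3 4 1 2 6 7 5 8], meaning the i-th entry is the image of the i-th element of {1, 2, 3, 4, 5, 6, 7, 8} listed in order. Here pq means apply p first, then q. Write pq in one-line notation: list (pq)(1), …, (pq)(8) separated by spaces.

7 1 2 3 6 4 5 8

(pq)(x) = q(p(x)). Computing each image: q(p(1)) = q(6) = 7, q(p(2)) = q(3) = 1, q(p(3)) = q(4) = 2, q(p(4)) = q(1) = 3, q(p(5)) = q(5) = 6, q(p(6)) = q(2) = 4, q(p(7)) = q(7) = 5, q(p(8)) = q(8) = 8.
Hence pq = [7 1 2 3 6 4 5 8].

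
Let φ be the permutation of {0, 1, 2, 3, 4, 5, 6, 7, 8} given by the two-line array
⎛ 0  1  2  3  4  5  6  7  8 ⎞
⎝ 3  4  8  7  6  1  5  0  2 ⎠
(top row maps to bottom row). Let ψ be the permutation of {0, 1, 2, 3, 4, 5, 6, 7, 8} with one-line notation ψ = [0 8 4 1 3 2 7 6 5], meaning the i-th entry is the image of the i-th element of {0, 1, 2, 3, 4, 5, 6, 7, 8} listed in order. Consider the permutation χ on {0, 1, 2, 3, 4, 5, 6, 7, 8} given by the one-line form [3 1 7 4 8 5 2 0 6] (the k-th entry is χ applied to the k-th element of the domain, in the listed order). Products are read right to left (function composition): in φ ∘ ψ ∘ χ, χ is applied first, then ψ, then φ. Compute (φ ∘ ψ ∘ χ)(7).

3

(φ ∘ ψ ∘ χ)(7) = φ(ψ(χ(7))). χ(7) = 0, then ψ(0) = 0, then φ(0) = 3, so the result is 3.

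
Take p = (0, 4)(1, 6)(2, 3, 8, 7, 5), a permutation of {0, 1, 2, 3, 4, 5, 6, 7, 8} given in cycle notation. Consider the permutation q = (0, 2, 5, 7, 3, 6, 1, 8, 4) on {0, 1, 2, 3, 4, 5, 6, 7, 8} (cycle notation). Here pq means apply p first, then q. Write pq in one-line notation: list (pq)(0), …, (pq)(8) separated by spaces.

(pq)(x) = q(p(x)). Computing each image: q(p(0)) = q(4) = 0, q(p(1)) = q(6) = 1, q(p(2)) = q(3) = 6, q(p(3)) = q(8) = 4, q(p(4)) = q(0) = 2, q(p(5)) = q(2) = 5, q(p(6)) = q(1) = 8, q(p(7)) = q(5) = 7, q(p(8)) = q(7) = 3.
Hence pq = [0 1 6 4 2 5 8 7 3].

0 1 6 4 2 5 8 7 3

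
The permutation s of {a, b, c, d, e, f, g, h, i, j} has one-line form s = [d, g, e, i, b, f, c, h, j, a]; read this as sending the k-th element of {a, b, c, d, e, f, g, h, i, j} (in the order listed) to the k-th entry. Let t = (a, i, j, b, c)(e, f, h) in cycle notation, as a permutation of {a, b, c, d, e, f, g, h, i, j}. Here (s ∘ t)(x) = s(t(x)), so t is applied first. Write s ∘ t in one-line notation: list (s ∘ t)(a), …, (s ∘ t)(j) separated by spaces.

j e d i f h c b a g

(s ∘ t)(x) = s(t(x)). Computing each image: s(t(a)) = s(i) = j, s(t(b)) = s(c) = e, s(t(c)) = s(a) = d, s(t(d)) = s(d) = i, s(t(e)) = s(f) = f, s(t(f)) = s(h) = h, s(t(g)) = s(g) = c, s(t(h)) = s(e) = b, s(t(i)) = s(j) = a, s(t(j)) = s(b) = g.
Hence s ∘ t = [j e d i f h c b a g].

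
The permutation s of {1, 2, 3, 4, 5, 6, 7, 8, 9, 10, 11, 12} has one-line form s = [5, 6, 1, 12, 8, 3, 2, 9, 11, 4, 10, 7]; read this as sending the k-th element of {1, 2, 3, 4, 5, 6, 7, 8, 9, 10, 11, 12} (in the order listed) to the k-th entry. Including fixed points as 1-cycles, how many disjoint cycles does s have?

The cycle decomposition is (1, 5, 8, 9, 11, 10, 4, 12, 7, 2, 6, 3), which has 1 cycle (counting 1-cycles).

1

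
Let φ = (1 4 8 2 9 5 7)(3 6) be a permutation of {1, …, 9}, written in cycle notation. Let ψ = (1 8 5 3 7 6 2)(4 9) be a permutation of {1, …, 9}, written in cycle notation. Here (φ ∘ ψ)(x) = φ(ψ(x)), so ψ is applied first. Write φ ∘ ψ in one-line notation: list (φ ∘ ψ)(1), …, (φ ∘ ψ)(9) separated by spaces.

For each element, apply ψ then φ: 1 → 8 → 2; 2 → 1 → 4; 3 → 7 → 1; 4 → 9 → 5; 5 → 3 → 6; 6 → 2 → 9; 7 → 6 → 3; 8 → 5 → 7; 9 → 4 → 8.
So φ ∘ ψ in one-line form is 2 4 1 5 6 9 3 7 8.

2 4 1 5 6 9 3 7 8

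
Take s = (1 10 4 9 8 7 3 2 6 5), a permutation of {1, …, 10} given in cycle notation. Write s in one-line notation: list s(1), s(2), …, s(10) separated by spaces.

Reading each image from the cycles: 1↦10, 2↦6, 3↦2, 4↦9, 5↦1, 6↦5, 7↦3, 8↦7, 9↦8, 10↦4.
Listing these in domain order gives 10 6 2 9 1 5 3 7 8 4.

10 6 2 9 1 5 3 7 8 4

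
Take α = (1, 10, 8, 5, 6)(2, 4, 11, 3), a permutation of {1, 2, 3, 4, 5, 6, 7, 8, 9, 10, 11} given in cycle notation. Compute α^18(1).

1 lies in the 5-cycle (1, 10, 8, 5, 6).
On a 5-cycle, α^5 is the identity, so α^18 = α^3 there (18 ≡ 3 mod 5).
Stepping 3 places around the cycle: 1 → 10 → 8 → 5.

5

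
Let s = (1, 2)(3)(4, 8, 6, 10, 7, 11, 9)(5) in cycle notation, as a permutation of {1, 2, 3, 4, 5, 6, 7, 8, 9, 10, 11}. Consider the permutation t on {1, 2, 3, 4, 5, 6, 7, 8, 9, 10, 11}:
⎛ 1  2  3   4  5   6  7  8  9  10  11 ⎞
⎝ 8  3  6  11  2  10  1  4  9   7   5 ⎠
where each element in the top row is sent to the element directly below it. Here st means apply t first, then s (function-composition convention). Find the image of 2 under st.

First apply t: t(2) = 3, then s(3) = 3. Thus (st)(2) = 3.

3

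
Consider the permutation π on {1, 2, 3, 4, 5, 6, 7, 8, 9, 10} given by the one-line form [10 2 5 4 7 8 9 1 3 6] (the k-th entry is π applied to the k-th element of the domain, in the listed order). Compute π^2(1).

Tracing 1 → 10 → … returns to 1 after 4 steps, so 1 lies in a 4-cycle (1, 10, 6, 8).
Advancing 2 steps from 1: 1 → 10 → 6.

6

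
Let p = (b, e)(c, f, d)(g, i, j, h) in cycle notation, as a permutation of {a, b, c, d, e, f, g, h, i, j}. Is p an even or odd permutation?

even

The cycle lengths are 4, 3, 2, 1.
A cycle of length ℓ contributes ℓ−1 transpositions, so p is a product of 3 + 2 + 1 = 6 transpositions — even.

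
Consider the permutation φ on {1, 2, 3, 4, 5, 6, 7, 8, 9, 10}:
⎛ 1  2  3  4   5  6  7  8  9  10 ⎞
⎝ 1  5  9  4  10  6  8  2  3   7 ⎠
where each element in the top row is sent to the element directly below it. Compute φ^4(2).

Tracing 2 → 5 → … returns to 2 after 5 steps, so 2 lies in a 5-cycle (2 5 10 7 8).
Advancing 4 steps from 2: 2 → 5 → 10 → 7 → 8.

8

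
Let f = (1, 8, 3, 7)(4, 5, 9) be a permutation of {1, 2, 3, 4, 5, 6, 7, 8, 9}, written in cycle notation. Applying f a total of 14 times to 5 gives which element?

4

5 lies in the 3-cycle (4, 5, 9).
On a 3-cycle, f^3 is the identity, so f^14 = f^2 there (14 ≡ 2 mod 3).
Stepping 2 places around the cycle: 5 → 9 → 4.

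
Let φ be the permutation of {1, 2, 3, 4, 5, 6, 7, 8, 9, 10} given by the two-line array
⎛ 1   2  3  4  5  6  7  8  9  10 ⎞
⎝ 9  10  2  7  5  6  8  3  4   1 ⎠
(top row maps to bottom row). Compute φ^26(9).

7

Tracing 9 → 4 → … returns to 9 after 8 steps, so 9 lies in an 8-cycle (1 9 4 7 8 3 2 10).
Since the cycle has length 8, φ^26 acts on it the same as φ^2 (26 mod 8 = 2).
Advancing 2 steps from 9: 9 → 4 → 7.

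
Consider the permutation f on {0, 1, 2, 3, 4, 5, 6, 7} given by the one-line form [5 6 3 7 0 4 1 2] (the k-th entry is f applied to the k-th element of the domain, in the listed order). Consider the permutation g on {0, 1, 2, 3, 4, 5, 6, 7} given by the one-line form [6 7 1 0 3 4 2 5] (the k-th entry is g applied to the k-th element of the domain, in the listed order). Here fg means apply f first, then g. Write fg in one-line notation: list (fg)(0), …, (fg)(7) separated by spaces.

(fg)(x) = g(f(x)). Computing each image: g(f(0)) = g(5) = 4, g(f(1)) = g(6) = 2, g(f(2)) = g(3) = 0, g(f(3)) = g(7) = 5, g(f(4)) = g(0) = 6, g(f(5)) = g(4) = 3, g(f(6)) = g(1) = 7, g(f(7)) = g(2) = 1.
Hence fg = [4 2 0 5 6 3 7 1].

4 2 0 5 6 3 7 1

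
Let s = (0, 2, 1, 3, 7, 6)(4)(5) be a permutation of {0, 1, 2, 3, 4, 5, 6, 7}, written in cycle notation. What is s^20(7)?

7 lies in the 6-cycle (0, 2, 1, 3, 7, 6).
Since the cycle has length 6, s^20 acts on it the same as s^2 (20 mod 6 = 2).
Stepping 2 places around the cycle: 7 → 6 → 0.

0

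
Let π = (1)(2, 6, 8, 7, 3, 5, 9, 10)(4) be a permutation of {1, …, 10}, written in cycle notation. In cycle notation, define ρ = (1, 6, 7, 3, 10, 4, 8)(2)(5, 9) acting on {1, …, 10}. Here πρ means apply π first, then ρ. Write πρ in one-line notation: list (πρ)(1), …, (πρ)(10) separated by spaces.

For each element, apply π then ρ: 1 → 1 → 6; 2 → 6 → 7; 3 → 5 → 9; 4 → 4 → 8; 5 → 9 → 5; 6 → 8 → 1; 7 → 3 → 10; 8 → 7 → 3; 9 → 10 → 4; 10 → 2 → 2.
So πρ in one-line form is 6 7 9 8 5 1 10 3 4 2.

6 7 9 8 5 1 10 3 4 2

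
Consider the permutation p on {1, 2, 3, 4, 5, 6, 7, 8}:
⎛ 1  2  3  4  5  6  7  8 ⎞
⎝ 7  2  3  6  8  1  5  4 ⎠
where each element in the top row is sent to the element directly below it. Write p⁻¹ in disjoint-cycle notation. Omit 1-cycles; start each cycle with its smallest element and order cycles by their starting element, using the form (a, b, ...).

(1, 6, 4, 8, 5, 7)

The cycle decomposition of p is (1, 7, 5, 8, 4, 6).
The inverse reverses every cycle; in canonical form, p⁻¹ = (1, 6, 4, 8, 5, 7).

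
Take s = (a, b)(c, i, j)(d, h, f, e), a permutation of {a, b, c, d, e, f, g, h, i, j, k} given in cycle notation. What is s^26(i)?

i lies in the 3-cycle (c, i, j).
Since the cycle has length 3, s^26 acts on it the same as s^2 (26 mod 3 = 2).
Advancing 2 steps from i: i → j → c.

c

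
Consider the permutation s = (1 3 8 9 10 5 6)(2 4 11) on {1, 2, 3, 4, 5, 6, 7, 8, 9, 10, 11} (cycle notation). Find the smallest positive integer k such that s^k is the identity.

The cycle type of s is (7, 3, 1).
Since disjoint cycles commute, ord(s) = lcm(7, 3) = 21.

21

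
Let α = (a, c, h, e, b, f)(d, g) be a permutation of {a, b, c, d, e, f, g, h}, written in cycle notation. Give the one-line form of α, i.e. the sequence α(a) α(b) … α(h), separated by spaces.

c f h g b a d e

Each element maps to the next entry in its cycle (wrapping to the front): a→c, b→f, c→h, d→g, e→b, f→a, g→d, h→e.
So the one-line form is c f h g b a d e.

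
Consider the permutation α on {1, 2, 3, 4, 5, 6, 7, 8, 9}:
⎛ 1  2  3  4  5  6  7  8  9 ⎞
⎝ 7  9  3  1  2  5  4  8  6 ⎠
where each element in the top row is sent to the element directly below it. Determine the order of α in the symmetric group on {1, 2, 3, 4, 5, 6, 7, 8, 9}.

Decomposing into disjoint cycles gives cycle lengths 4, 3, 1, 1.
The order of α is the least common multiple of its cycle lengths: lcm(4, 3) = 12.

12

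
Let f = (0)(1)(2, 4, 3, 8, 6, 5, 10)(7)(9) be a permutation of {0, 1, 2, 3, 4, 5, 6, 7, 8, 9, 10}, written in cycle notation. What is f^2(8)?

8 lies in the 7-cycle (2, 4, 3, 8, 6, 5, 10).
Stepping 2 places around the cycle: 8 → 6 → 5.

5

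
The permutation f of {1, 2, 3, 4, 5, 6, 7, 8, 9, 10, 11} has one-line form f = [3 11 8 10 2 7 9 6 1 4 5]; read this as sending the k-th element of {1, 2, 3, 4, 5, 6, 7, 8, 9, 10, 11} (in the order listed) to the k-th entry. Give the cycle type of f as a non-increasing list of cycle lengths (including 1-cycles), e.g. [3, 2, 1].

[6, 3, 2]

The disjoint cycles are (1, 3, 8, 6, 7, 9)(2, 11, 5)(4, 10), with lengths 6, 3, 2 in non-increasing order.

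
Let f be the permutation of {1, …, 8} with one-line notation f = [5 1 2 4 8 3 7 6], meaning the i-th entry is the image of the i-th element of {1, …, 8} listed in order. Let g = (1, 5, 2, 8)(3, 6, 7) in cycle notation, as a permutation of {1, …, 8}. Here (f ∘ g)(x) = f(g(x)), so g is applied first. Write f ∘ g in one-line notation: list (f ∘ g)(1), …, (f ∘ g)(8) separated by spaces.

For each element, apply g then f: 1 → 5 → 8; 2 → 8 → 6; 3 → 6 → 3; 4 → 4 → 4; 5 → 2 → 1; 6 → 7 → 7; 7 → 3 → 2; 8 → 1 → 5.
So f ∘ g in one-line form is 8 6 3 4 1 7 2 5.

8 6 3 4 1 7 2 5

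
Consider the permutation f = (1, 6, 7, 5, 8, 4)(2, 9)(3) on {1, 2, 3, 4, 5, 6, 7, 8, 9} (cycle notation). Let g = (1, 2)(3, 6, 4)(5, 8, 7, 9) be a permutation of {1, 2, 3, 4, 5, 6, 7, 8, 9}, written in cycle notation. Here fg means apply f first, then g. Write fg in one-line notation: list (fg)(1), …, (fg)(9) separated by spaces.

4 5 6 2 7 9 8 3 1

(fg)(x) = g(f(x)). Computing each image: g(f(1)) = g(6) = 4, g(f(2)) = g(9) = 5, g(f(3)) = g(3) = 6, g(f(4)) = g(1) = 2, g(f(5)) = g(8) = 7, g(f(6)) = g(7) = 9, g(f(7)) = g(5) = 8, g(f(8)) = g(4) = 3, g(f(9)) = g(2) = 1.
Hence fg = [4 5 6 2 7 9 8 3 1].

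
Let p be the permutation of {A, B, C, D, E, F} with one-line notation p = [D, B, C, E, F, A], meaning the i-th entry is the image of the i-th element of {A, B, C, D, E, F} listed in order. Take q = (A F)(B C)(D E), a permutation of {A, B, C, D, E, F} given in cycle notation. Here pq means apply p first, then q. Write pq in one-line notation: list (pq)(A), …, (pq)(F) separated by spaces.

(pq)(x) = q(p(x)). Computing each image: q(p(A)) = q(D) = E, q(p(B)) = q(B) = C, q(p(C)) = q(C) = B, q(p(D)) = q(E) = D, q(p(E)) = q(F) = A, q(p(F)) = q(A) = F.
Hence pq = [E C B D A F].

E C B D A F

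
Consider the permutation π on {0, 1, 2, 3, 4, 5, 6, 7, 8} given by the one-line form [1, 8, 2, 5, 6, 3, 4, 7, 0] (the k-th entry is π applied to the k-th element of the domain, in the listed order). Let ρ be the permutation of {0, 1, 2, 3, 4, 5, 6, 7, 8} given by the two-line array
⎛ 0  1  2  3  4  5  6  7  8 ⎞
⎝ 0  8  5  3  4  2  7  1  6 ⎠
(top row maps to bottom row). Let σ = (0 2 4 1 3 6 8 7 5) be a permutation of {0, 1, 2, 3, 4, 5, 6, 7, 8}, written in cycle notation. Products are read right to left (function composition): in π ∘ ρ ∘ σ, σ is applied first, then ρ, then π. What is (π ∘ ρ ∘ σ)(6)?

4

Apply the permutations in order: σ(6) = 8, then ρ(8) = 6, then π(6) = 4. So (π ∘ ρ ∘ σ)(6) = 4.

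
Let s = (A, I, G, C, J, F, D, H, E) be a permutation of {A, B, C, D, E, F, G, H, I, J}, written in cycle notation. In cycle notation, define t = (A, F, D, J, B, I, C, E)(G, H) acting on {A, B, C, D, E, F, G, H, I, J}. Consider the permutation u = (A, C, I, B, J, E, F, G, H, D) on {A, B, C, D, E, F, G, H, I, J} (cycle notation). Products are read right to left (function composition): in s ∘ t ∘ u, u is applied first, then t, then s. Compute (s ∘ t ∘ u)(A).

A

Apply the permutations in order: u(A) = C, then t(C) = E, then s(E) = A. So (s ∘ t ∘ u)(A) = A.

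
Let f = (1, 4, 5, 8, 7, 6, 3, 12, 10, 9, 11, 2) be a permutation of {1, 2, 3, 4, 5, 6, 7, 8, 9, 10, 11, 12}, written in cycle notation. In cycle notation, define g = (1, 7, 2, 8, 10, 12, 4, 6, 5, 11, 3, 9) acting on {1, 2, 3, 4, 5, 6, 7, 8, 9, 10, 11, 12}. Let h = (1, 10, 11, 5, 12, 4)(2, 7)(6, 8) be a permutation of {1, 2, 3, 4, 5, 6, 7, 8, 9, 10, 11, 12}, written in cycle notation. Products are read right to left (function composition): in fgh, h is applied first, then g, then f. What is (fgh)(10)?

(fgh)(10) = f(g(h(10))). h(10) = 11, then g(11) = 3, then f(3) = 12, so the result is 12.

12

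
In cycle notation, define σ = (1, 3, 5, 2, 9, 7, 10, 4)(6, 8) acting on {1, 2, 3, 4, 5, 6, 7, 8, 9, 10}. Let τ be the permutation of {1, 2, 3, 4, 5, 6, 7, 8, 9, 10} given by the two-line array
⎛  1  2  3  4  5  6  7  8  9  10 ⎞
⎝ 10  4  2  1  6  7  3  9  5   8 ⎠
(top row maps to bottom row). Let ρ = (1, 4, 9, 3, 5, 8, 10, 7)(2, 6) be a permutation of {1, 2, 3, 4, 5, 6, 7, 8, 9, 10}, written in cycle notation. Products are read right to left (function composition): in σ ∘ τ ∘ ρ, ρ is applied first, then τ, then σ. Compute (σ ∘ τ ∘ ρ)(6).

1

Apply the permutations in order: ρ(6) = 2, then τ(2) = 4, then σ(4) = 1. So (σ ∘ τ ∘ ρ)(6) = 1.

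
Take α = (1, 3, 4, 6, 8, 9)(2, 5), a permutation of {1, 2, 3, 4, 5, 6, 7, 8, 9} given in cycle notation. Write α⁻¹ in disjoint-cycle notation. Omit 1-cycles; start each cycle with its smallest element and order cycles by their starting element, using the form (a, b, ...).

The inverse reverses each cycle.
After reversing and putting each cycle's least element first, α⁻¹ = (1, 9, 8, 6, 4, 3)(2, 5).

(1, 9, 8, 6, 4, 3)(2, 5)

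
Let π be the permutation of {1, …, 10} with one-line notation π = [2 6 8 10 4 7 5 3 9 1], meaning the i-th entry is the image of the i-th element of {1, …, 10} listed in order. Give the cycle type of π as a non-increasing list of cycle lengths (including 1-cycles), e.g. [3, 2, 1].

[7, 2, 1]

The disjoint cycles are (1, 2, 6, 7, 5, 4, 10)(3, 8)(9), with lengths 7, 2, 1 in non-increasing order.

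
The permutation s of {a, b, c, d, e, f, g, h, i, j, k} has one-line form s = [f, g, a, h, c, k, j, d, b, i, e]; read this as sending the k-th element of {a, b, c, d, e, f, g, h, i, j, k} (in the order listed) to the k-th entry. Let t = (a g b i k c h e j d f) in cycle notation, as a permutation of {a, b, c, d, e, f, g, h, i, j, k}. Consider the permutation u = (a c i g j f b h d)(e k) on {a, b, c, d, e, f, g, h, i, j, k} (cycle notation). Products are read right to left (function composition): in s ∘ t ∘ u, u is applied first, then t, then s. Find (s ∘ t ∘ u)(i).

(s ∘ t ∘ u)(i) = s(t(u(i))). u(i) = g, then t(g) = b, then s(b) = g, so the result is g.

g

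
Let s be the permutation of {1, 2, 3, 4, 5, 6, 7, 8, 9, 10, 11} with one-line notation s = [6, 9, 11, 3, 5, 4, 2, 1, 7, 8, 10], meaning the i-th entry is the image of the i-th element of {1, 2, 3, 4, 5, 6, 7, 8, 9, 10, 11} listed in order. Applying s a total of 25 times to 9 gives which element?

Tracing 9 → 7 → … returns to 9 after 3 steps, so 9 lies in a 3-cycle (2, 9, 7).
Powers repeat with period 3 on this cycle, and 25 mod 3 = 1, so s^25(9) = s^1(9).
Stepping 1 place around the cycle: 9 → 7.

7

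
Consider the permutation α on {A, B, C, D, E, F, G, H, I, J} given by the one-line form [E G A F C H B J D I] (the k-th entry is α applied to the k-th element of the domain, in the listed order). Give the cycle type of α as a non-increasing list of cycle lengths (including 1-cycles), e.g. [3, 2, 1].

The disjoint cycles are (A, E, C)(B, G)(D, F, H, J, I), with lengths 5, 3, 2 in non-increasing order.

[5, 3, 2]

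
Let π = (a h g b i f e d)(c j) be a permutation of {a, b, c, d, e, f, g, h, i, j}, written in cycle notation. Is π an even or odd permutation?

even

The cycle lengths are 8, 2.
A cycle of length ℓ contributes ℓ−1 transpositions, so π is a product of 7 + 1 = 8 transpositions — even.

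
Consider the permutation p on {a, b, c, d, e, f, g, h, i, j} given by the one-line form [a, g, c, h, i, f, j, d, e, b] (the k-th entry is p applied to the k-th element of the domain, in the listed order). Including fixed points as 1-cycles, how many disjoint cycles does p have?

The cycle decomposition is (a)(b g j)(c)(d h)(e i)(f), which has 6 cycles (counting 1-cycles).

6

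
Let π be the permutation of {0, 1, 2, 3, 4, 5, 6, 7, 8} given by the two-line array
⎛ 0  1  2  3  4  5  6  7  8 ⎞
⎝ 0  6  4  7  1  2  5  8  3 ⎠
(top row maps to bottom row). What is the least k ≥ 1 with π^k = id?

15

Decomposing into disjoint cycles gives cycle lengths 5, 3, 1.
The order is lcm(5, 3) = 15.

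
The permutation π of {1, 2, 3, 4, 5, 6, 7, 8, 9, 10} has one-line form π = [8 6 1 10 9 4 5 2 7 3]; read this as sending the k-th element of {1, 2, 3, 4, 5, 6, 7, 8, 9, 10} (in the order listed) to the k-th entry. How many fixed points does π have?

No element satisfies π(x) = x, so there are 0 fixed points.

0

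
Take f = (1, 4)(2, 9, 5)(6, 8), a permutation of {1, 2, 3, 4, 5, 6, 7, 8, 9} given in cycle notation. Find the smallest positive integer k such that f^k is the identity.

6

The disjoint cycles have lengths 3, 2, 2, 1, 1.
The order is lcm(3, 2, 2) = 6.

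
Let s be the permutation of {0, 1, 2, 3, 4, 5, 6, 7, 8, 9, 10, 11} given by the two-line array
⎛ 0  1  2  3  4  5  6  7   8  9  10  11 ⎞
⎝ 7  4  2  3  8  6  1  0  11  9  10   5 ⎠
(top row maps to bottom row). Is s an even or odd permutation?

even

In disjoint-cycle form the cycle lengths are 6, 2, 1, 1, 1, 1.
A cycle is odd iff its length is even; s has 2 even-length cycles, so sgn(s) = (−1)^2 and s is even.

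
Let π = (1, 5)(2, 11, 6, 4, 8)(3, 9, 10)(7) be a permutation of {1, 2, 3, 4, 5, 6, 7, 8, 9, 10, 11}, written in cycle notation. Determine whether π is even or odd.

The cycle lengths are 5, 3, 2, 1.
A cycle of length ℓ contributes ℓ−1 transpositions, so π is a product of 4 + 2 + 1 = 7 transpositions — odd.

odd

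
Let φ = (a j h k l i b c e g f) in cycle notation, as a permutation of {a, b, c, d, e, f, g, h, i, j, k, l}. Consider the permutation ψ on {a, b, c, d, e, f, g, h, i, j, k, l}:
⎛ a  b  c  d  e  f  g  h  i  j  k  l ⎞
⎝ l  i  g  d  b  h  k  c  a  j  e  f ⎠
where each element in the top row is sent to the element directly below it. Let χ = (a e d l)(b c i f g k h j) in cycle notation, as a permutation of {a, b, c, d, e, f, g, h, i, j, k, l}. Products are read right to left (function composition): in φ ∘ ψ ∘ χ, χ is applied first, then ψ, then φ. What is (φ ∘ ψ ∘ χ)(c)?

(φ ∘ ψ ∘ χ)(c) = φ(ψ(χ(c))). χ(c) = i, then ψ(i) = a, then φ(a) = j, so the result is j.

j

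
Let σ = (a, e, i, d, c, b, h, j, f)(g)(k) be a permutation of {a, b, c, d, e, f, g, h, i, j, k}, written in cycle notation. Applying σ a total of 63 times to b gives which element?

b lies in the 9-cycle (a, e, i, d, c, b, h, j, f).
Powers repeat with period 9 on this cycle, and 63 mod 9 = 0, so σ^63(b) = σ^0(b).
So σ^63(b) = b.

b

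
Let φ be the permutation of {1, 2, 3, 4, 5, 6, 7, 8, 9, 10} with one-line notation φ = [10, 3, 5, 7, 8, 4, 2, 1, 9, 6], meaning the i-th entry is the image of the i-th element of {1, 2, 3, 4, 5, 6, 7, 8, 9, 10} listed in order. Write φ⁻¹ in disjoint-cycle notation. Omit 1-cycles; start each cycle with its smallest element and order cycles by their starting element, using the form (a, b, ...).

The cycle decomposition of φ is (1, 10, 6, 4, 7, 2, 3, 5, 8).
Reversing each cycle (and rotating so the smallest element leads) gives φ⁻¹ = (1, 8, 5, 3, 2, 7, 4, 6, 10).

(1, 8, 5, 3, 2, 7, 4, 6, 10)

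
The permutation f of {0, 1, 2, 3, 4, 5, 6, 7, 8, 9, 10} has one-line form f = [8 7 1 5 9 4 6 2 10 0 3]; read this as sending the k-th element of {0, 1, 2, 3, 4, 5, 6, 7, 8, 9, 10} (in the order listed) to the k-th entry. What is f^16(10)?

Tracing 10 → 3 → … returns to 10 after 7 steps, so 10 lies in a 7-cycle (0 8 10 3 5 4 9).
Powers repeat with period 7 on this cycle, and 16 mod 7 = 2, so f^16(10) = f^2(10).
Advancing 2 steps from 10: 10 → 3 → 5.

5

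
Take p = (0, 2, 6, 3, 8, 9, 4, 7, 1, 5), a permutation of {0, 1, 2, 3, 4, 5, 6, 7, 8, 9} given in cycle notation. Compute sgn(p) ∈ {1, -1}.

The cycle lengths are 10.
A cycle of length ℓ contributes ℓ−1 transpositions, so p is a product of 9 transpositions — odd.

-1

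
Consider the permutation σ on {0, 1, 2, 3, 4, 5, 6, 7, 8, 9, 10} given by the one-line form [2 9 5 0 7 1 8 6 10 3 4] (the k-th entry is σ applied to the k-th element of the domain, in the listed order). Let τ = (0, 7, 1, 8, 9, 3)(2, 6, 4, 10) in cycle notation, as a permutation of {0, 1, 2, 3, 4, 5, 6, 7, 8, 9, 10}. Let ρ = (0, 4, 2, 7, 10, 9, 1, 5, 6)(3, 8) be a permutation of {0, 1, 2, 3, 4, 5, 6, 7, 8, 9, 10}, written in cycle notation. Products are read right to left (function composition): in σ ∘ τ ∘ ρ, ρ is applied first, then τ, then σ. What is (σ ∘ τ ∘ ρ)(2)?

Chase 2: ρ(2) = 7; τ(7) = 1; σ(1) = 9. Hence (σ ∘ τ ∘ ρ)(2) = 9.

9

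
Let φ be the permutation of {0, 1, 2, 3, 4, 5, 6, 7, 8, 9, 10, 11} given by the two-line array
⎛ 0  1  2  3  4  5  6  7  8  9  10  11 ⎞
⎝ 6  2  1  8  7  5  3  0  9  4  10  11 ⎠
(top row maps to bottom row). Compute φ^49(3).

3

Tracing 3 → 8 → … returns to 3 after 7 steps, so 3 lies in a 7-cycle (0, 6, 3, 8, 9, 4, 7).
Powers repeat with period 7 on this cycle, and 49 mod 7 = 0, so φ^49(3) = φ^0(3).
So φ^49(3) = 3.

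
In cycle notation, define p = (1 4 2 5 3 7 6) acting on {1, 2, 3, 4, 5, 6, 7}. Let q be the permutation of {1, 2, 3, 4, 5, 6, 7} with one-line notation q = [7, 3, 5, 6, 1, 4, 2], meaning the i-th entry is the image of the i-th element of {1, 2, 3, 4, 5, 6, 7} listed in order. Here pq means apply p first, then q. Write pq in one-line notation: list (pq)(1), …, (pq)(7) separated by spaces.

Chase each element through p then q: 1 → 4 → 6; 2 → 5 → 1; 3 → 7 → 2; 4 → 2 → 3; 5 → 3 → 5; 6 → 1 → 7; 7 → 6 → 4.
Collecting the images, pq = [6 1 2 3 5 7 4].

6 1 2 3 5 7 4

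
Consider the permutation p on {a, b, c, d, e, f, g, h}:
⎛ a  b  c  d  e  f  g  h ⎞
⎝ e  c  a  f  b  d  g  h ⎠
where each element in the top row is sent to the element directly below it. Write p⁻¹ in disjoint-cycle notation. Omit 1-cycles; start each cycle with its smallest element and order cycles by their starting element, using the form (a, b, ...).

First write p in disjoint cycles: (a, e, b, c)(d, f).
The inverse reverses every cycle; in canonical form, p⁻¹ = (a, c, b, e)(d, f).

(a, c, b, e)(d, f)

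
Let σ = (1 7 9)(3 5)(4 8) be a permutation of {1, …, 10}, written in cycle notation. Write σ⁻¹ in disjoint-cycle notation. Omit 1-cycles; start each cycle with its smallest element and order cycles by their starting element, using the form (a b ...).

The inverse reverses each cycle.
Reversing each cycle of σ and rotating so the smallest element leads gives (1 9 7)(3 5)(4 8).

(1 9 7)(3 5)(4 8)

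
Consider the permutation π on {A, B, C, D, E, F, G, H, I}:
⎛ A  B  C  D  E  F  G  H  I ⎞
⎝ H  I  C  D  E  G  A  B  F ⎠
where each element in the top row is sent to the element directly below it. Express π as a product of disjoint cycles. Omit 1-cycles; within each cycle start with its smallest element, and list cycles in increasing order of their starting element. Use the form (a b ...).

From A: A → H → B → I → F → G → A, closing the cycle (A H B I F G).
Repeating from the next unused element and collecting all non-trivial cycles gives (A H B I F G).

(A H B I F G)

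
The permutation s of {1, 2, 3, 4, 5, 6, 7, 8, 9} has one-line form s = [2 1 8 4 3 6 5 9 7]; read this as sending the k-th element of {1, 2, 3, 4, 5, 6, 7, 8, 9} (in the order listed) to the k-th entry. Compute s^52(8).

Tracing 8 → 9 → … returns to 8 after 5 steps, so 8 lies in a 5-cycle (3, 8, 9, 7, 5).
Powers repeat with period 5 on this cycle, and 52 mod 5 = 2, so s^52(8) = s^2(8).
Stepping 2 places around the cycle: 8 → 9 → 7.

7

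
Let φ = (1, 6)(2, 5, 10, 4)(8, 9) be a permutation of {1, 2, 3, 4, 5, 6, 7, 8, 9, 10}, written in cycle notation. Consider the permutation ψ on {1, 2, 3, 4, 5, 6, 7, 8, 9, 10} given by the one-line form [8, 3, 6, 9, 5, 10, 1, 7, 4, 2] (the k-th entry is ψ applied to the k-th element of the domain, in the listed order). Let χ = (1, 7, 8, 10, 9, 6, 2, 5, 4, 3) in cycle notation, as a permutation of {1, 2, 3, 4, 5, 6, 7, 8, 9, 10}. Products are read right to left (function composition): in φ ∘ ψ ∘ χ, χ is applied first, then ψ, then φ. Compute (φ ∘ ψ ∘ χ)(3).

Chase 3: χ(3) = 1; ψ(1) = 8; φ(8) = 9. Hence (φ ∘ ψ ∘ χ)(3) = 9.

9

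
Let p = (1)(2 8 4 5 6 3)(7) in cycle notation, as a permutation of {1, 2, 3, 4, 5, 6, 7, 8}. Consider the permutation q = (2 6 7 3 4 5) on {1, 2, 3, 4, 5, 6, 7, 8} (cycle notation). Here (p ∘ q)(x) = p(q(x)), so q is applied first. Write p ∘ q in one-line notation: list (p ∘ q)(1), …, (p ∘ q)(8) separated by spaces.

For each element, apply q then p: 1 → 1 → 1; 2 → 6 → 3; 3 → 4 → 5; 4 → 5 → 6; 5 → 2 → 8; 6 → 7 → 7; 7 → 3 → 2; 8 → 8 → 4.
So p ∘ q in one-line form is 1 3 5 6 8 7 2 4.

1 3 5 6 8 7 2 4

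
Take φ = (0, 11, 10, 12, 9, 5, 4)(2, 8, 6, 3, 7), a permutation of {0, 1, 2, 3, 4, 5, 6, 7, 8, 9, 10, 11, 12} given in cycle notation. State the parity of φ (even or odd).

The cycle lengths are 7, 5, 1.
A cycle of length ℓ contributes ℓ−1 transpositions, so φ is a product of 6 + 4 = 10 transpositions — even.

even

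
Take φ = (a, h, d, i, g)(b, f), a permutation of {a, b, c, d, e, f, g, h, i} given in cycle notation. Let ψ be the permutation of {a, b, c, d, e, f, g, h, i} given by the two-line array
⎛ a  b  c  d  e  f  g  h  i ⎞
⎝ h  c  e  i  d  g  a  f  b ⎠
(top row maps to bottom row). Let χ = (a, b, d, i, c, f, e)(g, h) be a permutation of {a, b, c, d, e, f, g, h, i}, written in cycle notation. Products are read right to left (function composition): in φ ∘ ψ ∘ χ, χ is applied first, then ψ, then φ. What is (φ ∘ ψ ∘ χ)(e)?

Apply the permutations in order: χ(e) = a, then ψ(a) = h, then φ(h) = d. So (φ ∘ ψ ∘ χ)(e) = d.

d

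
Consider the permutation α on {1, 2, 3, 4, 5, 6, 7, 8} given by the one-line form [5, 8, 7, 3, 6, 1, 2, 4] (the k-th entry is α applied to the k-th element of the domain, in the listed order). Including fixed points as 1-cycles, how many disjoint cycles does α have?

2

The cycle decomposition is (1 5 6)(2 8 4 3 7), which has 2 cycles (counting 1-cycles).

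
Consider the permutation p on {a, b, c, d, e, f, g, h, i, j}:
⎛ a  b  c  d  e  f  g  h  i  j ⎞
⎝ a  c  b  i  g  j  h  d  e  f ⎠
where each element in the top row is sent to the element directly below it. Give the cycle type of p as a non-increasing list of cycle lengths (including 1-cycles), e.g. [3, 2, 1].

The disjoint cycles are (a)(b c)(d i e g h)(f j), with lengths 5, 2, 2, 1 in non-increasing order.

[5, 2, 2, 1]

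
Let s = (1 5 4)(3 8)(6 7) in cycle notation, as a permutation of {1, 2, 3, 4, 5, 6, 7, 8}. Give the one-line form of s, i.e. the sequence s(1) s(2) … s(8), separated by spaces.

Image by image: 1↦5, 2↦2, 3↦8, 4↦1, 5↦4, 6↦7, 7↦6, 8↦3.
So the one-line form is 5 2 8 1 4 7 6 3.

5 2 8 1 4 7 6 3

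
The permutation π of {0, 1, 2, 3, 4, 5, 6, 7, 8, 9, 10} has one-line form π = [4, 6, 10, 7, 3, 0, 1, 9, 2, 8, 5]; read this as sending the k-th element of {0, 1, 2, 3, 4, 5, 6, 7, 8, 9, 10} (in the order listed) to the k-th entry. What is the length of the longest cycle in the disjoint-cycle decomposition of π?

9

Decomposing into disjoint cycles gives (0 4 3 7 9 8 2 10 5)(1 6); the longest has length 9.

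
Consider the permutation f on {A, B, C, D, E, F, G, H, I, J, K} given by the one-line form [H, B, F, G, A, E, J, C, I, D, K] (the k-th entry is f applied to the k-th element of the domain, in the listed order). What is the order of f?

Decomposing into disjoint cycles gives cycle lengths 5, 3, 1, 1, 1.
Since disjoint cycles commute, ord(f) = lcm(5, 3) = 15.

15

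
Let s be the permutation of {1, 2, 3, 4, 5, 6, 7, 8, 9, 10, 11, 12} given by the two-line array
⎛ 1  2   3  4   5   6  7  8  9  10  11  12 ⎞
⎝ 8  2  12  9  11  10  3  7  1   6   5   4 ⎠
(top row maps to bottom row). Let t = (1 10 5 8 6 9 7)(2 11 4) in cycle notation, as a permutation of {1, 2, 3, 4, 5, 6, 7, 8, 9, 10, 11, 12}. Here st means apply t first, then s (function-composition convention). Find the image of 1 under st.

t(1) = 10, then s(10) = 6; composing gives (st)(1) = 6.

6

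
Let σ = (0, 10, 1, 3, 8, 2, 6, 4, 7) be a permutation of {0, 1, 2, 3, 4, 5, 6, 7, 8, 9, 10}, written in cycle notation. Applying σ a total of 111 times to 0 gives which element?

3

0 lies in the 9-cycle (0, 10, 1, 3, 8, 2, 6, 4, 7).
Since the cycle has length 9, σ^111 acts on it the same as σ^3 (111 mod 9 = 3).
Advancing 3 steps from 0: 0 → 10 → 1 → 3.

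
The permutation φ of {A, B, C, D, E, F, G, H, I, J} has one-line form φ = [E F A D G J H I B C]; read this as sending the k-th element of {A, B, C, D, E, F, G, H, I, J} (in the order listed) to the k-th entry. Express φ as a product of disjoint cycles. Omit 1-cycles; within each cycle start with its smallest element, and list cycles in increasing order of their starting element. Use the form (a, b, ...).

(A, E, G, H, I, B, F, J, C)

From A: A → E → G → H → I → B → F → J → C → A, closing the cycle (A, E, G, H, I, B, F, J, C).
Repeating from the next unused element and collecting all non-trivial cycles gives (A, E, G, H, I, B, F, J, C).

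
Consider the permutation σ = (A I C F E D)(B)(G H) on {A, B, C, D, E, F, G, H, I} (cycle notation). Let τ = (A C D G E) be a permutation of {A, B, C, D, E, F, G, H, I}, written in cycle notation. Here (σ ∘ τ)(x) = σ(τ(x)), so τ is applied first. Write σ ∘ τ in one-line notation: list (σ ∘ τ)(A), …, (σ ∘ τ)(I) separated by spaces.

Chase each element through τ then σ: A → C → F; B → B → B; C → D → A; D → G → H; E → A → I; F → F → E; G → E → D; H → H → G; I → I → C.
So σ ∘ τ in one-line form is F B A H I E D G C.

F B A H I E D G C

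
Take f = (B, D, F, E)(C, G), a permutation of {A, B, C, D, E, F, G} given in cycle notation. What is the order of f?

The cycle type of f is (4, 2, 1).
The order is lcm(4, 2) = 4.

4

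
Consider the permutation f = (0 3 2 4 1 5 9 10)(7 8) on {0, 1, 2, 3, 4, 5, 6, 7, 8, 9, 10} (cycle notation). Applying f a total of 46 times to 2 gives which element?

2 lies in the 8-cycle (0 3 2 4 1 5 9 10).
On an 8-cycle, f^8 is the identity, so f^46 = f^6 there (46 ≡ 6 mod 8).
Stepping 6 places around the cycle: 2 → 4 → 1 → 5 → 9 → 10 → 0.

0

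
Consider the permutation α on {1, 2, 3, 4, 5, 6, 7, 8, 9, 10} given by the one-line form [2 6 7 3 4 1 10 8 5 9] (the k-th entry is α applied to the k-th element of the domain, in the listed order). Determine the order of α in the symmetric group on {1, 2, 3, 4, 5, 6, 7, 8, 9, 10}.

The disjoint-cycle form of α has cycle lengths 6, 3, 1.
The order of α is the least common multiple of its cycle lengths: lcm(6, 3) = 6.

6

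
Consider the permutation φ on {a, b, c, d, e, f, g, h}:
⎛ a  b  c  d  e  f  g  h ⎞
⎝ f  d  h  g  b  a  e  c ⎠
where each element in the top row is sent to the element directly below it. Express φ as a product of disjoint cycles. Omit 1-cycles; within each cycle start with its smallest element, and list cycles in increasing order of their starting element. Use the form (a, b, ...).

From a: a → f → a, closing the cycle (a, f).
Continuing from each remaining unvisited element yields (a, f)(b, d, g, e)(c, h).

(a, f)(b, d, g, e)(c, h)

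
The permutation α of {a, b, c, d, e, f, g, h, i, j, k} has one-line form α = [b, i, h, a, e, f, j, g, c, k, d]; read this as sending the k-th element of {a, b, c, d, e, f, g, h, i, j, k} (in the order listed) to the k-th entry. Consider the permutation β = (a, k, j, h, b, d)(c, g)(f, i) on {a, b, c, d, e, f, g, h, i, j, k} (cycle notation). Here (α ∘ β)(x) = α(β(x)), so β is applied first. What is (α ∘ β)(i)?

f

(α ∘ β)(i) = α(β(i)). β(i) = f, then α(f) = f. So (α ∘ β)(i) = f.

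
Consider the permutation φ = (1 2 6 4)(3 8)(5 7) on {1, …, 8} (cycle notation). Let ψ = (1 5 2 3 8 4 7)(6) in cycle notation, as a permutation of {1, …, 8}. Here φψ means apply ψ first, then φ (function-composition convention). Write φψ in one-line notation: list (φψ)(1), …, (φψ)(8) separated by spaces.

7 8 3 5 6 4 2 1

(φψ)(x) = φ(ψ(x)). Computing each image: φ(ψ(1)) = φ(5) = 7, φ(ψ(2)) = φ(3) = 8, φ(ψ(3)) = φ(8) = 3, φ(ψ(4)) = φ(7) = 5, φ(ψ(5)) = φ(2) = 6, φ(ψ(6)) = φ(6) = 4, φ(ψ(7)) = φ(1) = 2, φ(ψ(8)) = φ(4) = 1.
Hence φψ = [7 8 3 5 6 4 2 1].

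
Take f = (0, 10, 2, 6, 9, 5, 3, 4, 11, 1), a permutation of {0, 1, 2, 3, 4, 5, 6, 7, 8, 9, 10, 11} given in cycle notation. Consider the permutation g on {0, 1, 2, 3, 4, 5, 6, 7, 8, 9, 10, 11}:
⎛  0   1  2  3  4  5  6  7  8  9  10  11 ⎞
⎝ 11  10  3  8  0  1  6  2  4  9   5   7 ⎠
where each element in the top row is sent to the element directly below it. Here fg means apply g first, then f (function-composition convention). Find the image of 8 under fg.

g(8) = 4, then f(4) = 11; composing gives (fg)(8) = 11.

11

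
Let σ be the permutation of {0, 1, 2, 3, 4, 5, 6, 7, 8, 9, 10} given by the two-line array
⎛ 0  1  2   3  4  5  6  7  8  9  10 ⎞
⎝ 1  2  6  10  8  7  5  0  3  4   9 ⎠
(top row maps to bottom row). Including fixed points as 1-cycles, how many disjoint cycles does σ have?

The cycle decomposition is (0 1 2 6 5 7)(3 10 9 4 8), which has 2 cycles (counting 1-cycles).

2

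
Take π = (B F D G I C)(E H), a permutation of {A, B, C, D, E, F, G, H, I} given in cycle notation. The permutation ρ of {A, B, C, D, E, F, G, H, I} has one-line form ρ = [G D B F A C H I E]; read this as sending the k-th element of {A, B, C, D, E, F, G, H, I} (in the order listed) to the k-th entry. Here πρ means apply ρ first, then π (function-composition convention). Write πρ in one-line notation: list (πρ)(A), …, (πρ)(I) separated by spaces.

I G F D A B E C H

(πρ)(x) = π(ρ(x)). Computing each image: π(ρ(A)) = π(G) = I, π(ρ(B)) = π(D) = G, π(ρ(C)) = π(B) = F, π(ρ(D)) = π(F) = D, π(ρ(E)) = π(A) = A, π(ρ(F)) = π(C) = B, π(ρ(G)) = π(H) = E, π(ρ(H)) = π(I) = C, π(ρ(I)) = π(E) = H.
Hence πρ = [I G F D A B E C H].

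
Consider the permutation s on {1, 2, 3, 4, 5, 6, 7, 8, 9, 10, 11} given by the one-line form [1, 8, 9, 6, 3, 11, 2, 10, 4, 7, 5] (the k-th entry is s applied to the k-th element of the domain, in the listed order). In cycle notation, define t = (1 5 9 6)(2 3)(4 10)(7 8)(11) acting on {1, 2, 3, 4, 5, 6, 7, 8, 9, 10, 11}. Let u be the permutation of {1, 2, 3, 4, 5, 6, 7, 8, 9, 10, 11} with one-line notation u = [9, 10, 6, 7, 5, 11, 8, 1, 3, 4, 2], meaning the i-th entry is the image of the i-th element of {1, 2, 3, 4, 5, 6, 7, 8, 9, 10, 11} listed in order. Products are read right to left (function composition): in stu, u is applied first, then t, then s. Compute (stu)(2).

Apply the permutations in order: u(2) = 10, then t(10) = 4, then s(4) = 6. So (stu)(2) = 6.

6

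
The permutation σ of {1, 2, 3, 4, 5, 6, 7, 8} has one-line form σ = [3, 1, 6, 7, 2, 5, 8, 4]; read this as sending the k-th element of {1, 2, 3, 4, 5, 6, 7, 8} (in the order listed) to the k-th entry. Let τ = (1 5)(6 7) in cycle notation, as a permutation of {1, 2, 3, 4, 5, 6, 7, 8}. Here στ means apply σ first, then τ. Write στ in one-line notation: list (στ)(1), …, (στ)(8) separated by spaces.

3 5 7 6 2 1 8 4

Chase each element through σ then τ: 1 → 3 → 3; 2 → 1 → 5; 3 → 6 → 7; 4 → 7 → 6; 5 → 2 → 2; 6 → 5 → 1; 7 → 8 → 8; 8 → 4 → 4.
So στ in one-line form is 3 5 7 6 2 1 8 4.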